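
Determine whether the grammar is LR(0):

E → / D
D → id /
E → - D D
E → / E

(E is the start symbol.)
Yes, the grammar is LR(0)

Augment with E' → E and build the canonical LR(0) collection (I0 = CLOSURE({[E' → . E]}), then GOTO on every symbol after a dot until no new states appear). It has 10 states:
  I0: { [E → . - D D], [E → . / D], [E → . / E], [E' → . E] }  — shift
  I1: { [D → . id /], [E → - . D D] }  — shift
  I2: { [D → . id /], [E → . - D D], [E → . / D], [E → . / E], [E → / . D], [E → / . E] }  — shift
  I3: { [E' → E .] }  — accept
  I4: { [E → / D .] }  — reduce
  I5: { [E → / E .] }  — reduce
  I6: { [D → id . /] }  — shift
  I7: { [D → id / .] }  — reduce
  I8: { [D → . id /], [E → - D . D] }  — shift
  I9: { [E → - D D .] }  — reduce

Every state is either a pure shift/goto state or contains exactly one complete item and nothing to shift — no conflicts. The grammar is LR(0).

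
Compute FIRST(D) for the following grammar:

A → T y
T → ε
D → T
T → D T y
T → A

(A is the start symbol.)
FIRST sets of the other non-terminals involved (by the same procedure, iterated to a fixed point):
  FIRST(T) = { 'y', ε }

From D → T:
  - T is a non-terminal: add FIRST(T) \ {ε} = { 'y' }
    T is nullable and nothing follows, so the whole right-hand side can vanish: ε ∈ FIRST(D)

Collecting: FIRST(D) = { 'y', ε }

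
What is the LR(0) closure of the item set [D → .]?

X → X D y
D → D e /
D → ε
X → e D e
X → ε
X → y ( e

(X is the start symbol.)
Start with: [D → .]
The dot is at the end, so nothing is added.

CLOSURE = { [D → .] }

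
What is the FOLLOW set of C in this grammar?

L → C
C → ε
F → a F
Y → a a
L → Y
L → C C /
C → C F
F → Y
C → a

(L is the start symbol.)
In L → C: C is at the end, add FOLLOW(L)
In L → C C /: C is followed by C '/', add FIRST(C '/') \ {ε} = { '/', 'a' }
In L → C C /: C is followed by '/', add FIRST('/') \ {ε} = { '/' }
In C → C F: C is followed by F, add FIRST(F) \ {ε} = { 'a' }

The FOLLOW sets referred to above (computed the same way, to a fixed point):
  FOLLOW(L) = { $ }

Taking the union: FOLLOW(C) = { $, '/', 'a' }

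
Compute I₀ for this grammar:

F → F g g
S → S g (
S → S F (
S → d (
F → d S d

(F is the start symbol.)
{ [F → . F g g], [F → . d S d], [F' → . F] }

First, augment the grammar with F' → F
I₀ = CLOSURE({ [F' → . F] }):
  [F' → . F] has the dot before F: add [F → . F g g], [F → . d S d]
No further items can be added.

I₀ = { [F → . F g g], [F → . d S d], [F' → . F] }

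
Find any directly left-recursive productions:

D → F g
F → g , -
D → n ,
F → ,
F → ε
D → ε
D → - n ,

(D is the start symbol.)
Direct left recursion occurs when N → N α for some non-terminal N (the right-hand side begins with the left-hand side itself).

D → F g: starts with F
F → g , -: starts with g
D → n ,: starts with n
F → ,: starts with ','
F → ε: starts with ε
D → ε: starts with ε
D → - n ,: starts with '-'

No direct left recursion found.

Answer: No direct left recursion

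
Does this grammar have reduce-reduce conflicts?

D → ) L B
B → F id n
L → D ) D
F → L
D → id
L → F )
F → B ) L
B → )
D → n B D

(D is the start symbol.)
Yes — I18: [F → B ) L .] vs [F → L .]; I21: [F → B ) L .] vs [F → L .]

Augment with D' → D and build the canonical LR(0) collection (I0 = CLOSURE({[D' → . D]}), then GOTO on every symbol after a dot until no new states appear). It has 23 states:
  I0: { [D → . ) L B], [D → . id], [D → . n B D], [D' → . D] }  — shift
  I1: { [B → . )], [B → . F id n], [D → ) . L B], [D → . ) L B], [D → . id], [D → . n B D], [F → . B ) L], [F → . L], [L → . D ) D], [L → . F )] }  — shift
  I2: { [D' → D .] }  — accept
  I3: { [D → id .] }  — reduce
  I4: { [B → . )], [B → . F id n], [D → . ) L B], [D → . id], [D → . n B D], [D → n . B D], [F → . B ) L], [F → . L], [L → . D ) D], [L → . F )] }  — shift
  I5: { [B → ) .], [B → . )], [B → . F id n], [D → ) . L B], [D → . ) L B], [D → . id], [D → . n B D], [F → . B ) L], [F → . L], [L → . D ) D], [L → . F )] }  — shift, reduce
  I6: { [D → . ) L B], [D → . id], [D → . n B D], [D → n B . D], [F → B . ) L] }  — shift
  I7: { [L → D . ) D] }  — shift
  I8: { [B → F . id n], [L → F . )] }  — shift
  I9: { [F → L .] }  — reduce
  I10: { [L → F ) .] }  — reduce
  I11: { [B → F id . n] }  — shift
  I12: { [B → F id n .] }  — reduce
  I13: { [D → . ) L B], [D → . id], [D → . n B D], [L → D ) . D] }  — shift
  I14: { [L → D ) D .] }  — reduce
  I15: { [B → . )], [B → . F id n], [D → ) . L B], [D → . ) L B], [D → . id], [D → . n B D], [F → . B ) L], [F → . L], [F → B ) . L], [L → . D ) D], [L → . F )] }  — shift
  I16: { [D → n B D .] }  — reduce
  I17: { [F → B . ) L] }  — shift
  I18: { [B → . )], [B → . F id n], [D → ) L . B], [D → . ) L B], [D → . id], [D → . n B D], [F → . B ) L], [F → . L], [F → B ) L .], [F → L .], [L → . D ) D], [L → . F )] }  — shift, 2 reduces
  I19: { [D → ) L B .], [F → B . ) L] }  — shift, reduce
  I20: { [B → . )], [B → . F id n], [D → . ) L B], [D → . id], [D → . n B D], [F → . B ) L], [F → . L], [F → B ) . L], [L → . D ) D], [L → . F )] }  — shift
  I21: { [F → B ) L .], [F → L .] }  — 2 reduces
  I22: { [B → . )], [B → . F id n], [D → ) L . B], [D → . ) L B], [D → . id], [D → . n B D], [F → . B ) L], [F → . L], [F → L .], [L → . D ) D], [L → . F )] }  — shift, reduce

I18 contains complete items [F → B ) L .], [F → L .] — reduce-reduce conflict.
I21 contains complete items [F → B ) L .], [F → L .] — reduce-reduce conflict.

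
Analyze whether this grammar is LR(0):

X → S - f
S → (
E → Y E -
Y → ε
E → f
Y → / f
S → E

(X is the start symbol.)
A grammar is LR(0) if no state in the canonical LR(0) collection has:
  - both a shift item (dot before a terminal) and a complete item (shift-reduce conflict), or
  - two or more complete items (reduce-reduce conflict; the accept item [X' → X .] counts as a complete item here).

Augment with X' → X and build the canonical LR(0) collection (I0 = CLOSURE({[X' → . X]}), then GOTO on every symbol after a dot until no new states appear). It has 13 states:
  I0: { [E → . Y E -], [E → . f], [S → . (], [S → . E], [X → . S - f], [X' → . X], [Y → . / f], [Y → .] }  — shift, reduce
  I1: { [S → ( .] }  — reduce
  I2: { [Y → / . f] }  — shift
  I3: { [S → E .] }  — reduce
  I4: { [X → S . - f] }  — shift
  I5: { [X' → X .] }  — accept
  I6: { [E → . Y E -], [E → . f], [E → Y . E -], [Y → . / f], [Y → .] }  — shift, reduce
  I7: { [E → f .] }  — reduce
  I8: { [E → Y E . -] }  — shift
  I9: { [E → Y E - .] }  — reduce
  I10: { [X → S - . f] }  — shift
  I11: { [X → S - f .] }  — reduce
  I12: { [Y → / f .] }  — reduce

Conflict in state I0:
  Shift-reduce conflict between [Y → .] and [E → . f]
So the grammar is NOT LR(0).

Answer: No. Shift-reduce conflict between [Y → .] and [E → . f]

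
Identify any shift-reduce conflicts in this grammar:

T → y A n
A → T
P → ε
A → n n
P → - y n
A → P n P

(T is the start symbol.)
Yes — I2: [P → .] vs [A → . n n]; I9: [P → .] vs [P → . - y n]

Augment with T' → T and build the canonical LR(0) collection (I0 = CLOSURE({[T' → . T]}), then GOTO on every symbol after a dot until no new states appear). It has 14 states:
  I0: { [T → . y A n], [T' → . T] }  — shift
  I1: { [T' → T .] }  — accept
  I2: { [A → . P n P], [A → . T], [A → . n n], [P → . - y n], [P → .], [T → . y A n], [T → y . A n] }  — shift, reduce
  I3: { [P → - . y n] }  — shift
  I4: { [T → y A . n] }  — shift
  I5: { [A → P . n P] }  — shift
  I6: { [A → T .] }  — reduce
  I7: { [A → n . n] }  — shift
  I8: { [A → n n .] }  — reduce
  I9: { [A → P n . P], [P → . - y n], [P → .] }  — shift, reduce
  I10: { [A → P n P .] }  — reduce
  I11: { [T → y A n .] }  — reduce
  I12: { [P → - y . n] }  — shift
  I13: { [P → - y n .] }  — reduce

I2 contains reduce item [P → .] and shift items [A → . n n], [P → . - y n], [T → . y A n] — shift-reduce conflict.
I9 contains reduce item [P → .] and shift item [P → . - y n] — shift-reduce conflict.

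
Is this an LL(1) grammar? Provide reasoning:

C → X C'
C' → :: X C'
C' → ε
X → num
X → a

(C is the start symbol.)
A grammar is LL(1) if for each non-terminal N with multiple productions, the predict sets of those productions are pairwise disjoint, where PREDICT(N → α) = (FIRST(α) \ {ε}) ∪ (FOLLOW(N) if α ⇒* ε).

Relevant sets:
  FOLLOW(C') = { $ }

For C':
  PREDICT(C' → :: X C') = { '::' }
  PREDICT(C' → ε) = { $ }
For X:
  PREDICT(X → num) = { 'num' }
  PREDICT(X → a) = { 'a' }
C has a single production, so nothing to check there.

All predict sets are disjoint. The grammar IS LL(1).

Answer: Yes, the grammar is LL(1).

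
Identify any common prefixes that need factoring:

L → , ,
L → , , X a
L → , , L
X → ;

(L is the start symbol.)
Yes, L has productions with common prefix ', ,'

Left-factoring is needed when two productions for the same non-terminal
share a common prefix on the right-hand side.

Productions for L:
  L → , ,
  L → , , X a
  L → , , L

Found common prefix ', ,' in productions for L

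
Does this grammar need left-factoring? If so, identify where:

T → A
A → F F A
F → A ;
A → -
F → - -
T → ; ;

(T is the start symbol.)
Left-factoring is needed when two productions for the same non-terminal
share a common prefix on the right-hand side.

Productions for T:
  T → A
  T → ; ;
Productions for A:
  A → F F A
  A → -
Productions for F:
  F → A ;
  F → - -

No common prefixes found.

Answer: No, left-factoring is not needed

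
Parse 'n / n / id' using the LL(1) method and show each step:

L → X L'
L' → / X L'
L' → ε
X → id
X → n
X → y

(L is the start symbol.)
LL(1) parsing maintains a stack (initially the start symbol over $) and the input. At each step: if the stack top is a terminal, match it against the current input token; if it is a non-terminal N, replace it with the RHS of M[N, lookahead] (the unique production whose predict set contains the lookahead).

Stack is shown with the top on the left.

Stack     Input         Action
------------------------------
L $       n / n / id $  output L → X L'
X L' $    n / n / id $  output X → n
n L' $    n / n / id $  match 'n'
L' $      / n / id $    output L' → / X L'
/ X L' $  / n / id $    match '/'
X L' $    n / id $      output X → n
n L' $    n / id $      match 'n'
L' $      / id $        output L' → / X L'
/ X L' $  / id $        match '/'
X L' $    id $          output X → id
id L' $   id $          match 'id'
L' $      $             output L' → ε
$         $             accept

The string is accepted.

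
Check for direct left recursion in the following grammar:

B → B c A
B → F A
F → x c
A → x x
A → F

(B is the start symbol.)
Yes, B is left-recursive

Direct left recursion occurs when N → N α for some non-terminal N (the right-hand side begins with the left-hand side itself).

B → B c A: LEFT RECURSIVE (starts with B)
B → F A: starts with F
F → x c: starts with x
A → x x: starts with x
A → F: starts with F

The grammar has direct left recursion on: B.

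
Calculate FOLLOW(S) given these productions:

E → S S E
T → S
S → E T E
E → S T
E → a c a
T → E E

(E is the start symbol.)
{ $, 'a' }

To compute FOLLOW(S), find every occurrence of S on a right-hand side N → α S β: add FIRST(β) \ {ε}, and if β is empty or nullable also add FOLLOW(N). Iterate to a fixed point.

In E → S S E: S is followed by S E, add FIRST(S E) \ {ε} = { 'a' }
In E → S S E: S is followed by E, add FIRST(E) \ {ε} = { 'a' }
In T → S: S is at the end, add FOLLOW(T)
In E → S T: S is followed by T, add FIRST(T) \ {ε} = { 'a' }

The FOLLOW sets referred to above (computed the same way, to a fixed point):
  FOLLOW(T) = { $, 'a' }

Taking the union: FOLLOW(S) = { $, 'a' }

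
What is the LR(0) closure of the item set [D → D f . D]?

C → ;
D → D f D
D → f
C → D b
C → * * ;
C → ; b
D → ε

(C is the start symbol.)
Start with: [D → D f . D]
  [D → D f . D] has the dot before D: add [D → . D f D], [D → . f], [D → .]
No further items can be added.

CLOSURE = { [D → . D f D], [D → . f], [D → .], [D → D f . D] }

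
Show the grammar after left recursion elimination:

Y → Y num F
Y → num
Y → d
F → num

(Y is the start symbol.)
Y → num Y'
Y → d Y'
Y' → num F Y'
Y' → ε
F → num

Y is directly left-recursive. The standard transformation for
  A → A α₁ | ... | A α_m | β₁ | ... | β_n
is
  A  → β₁ A' | ... | β_n A'
  A' → α₁ A' | ... | α_m A' | ε

Y → num becomes Y → num Y'
Y → d becomes Y → d Y'
Y → Y num F becomes Y' → num F Y'
Add Y' → ε

Productions for other non-terminals are unchanged:
  F → num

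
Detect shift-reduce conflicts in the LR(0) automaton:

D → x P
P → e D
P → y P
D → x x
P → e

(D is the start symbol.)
Yes — I4: [P → e .] vs [D → . x P]

A shift-reduce conflict occurs when an LR(0) state has both:
  - a complete (reduce) item [A → α .] (dot at the end), and
  - a shift item [B → β . c γ] (dot before a terminal).

Augment with D' → D and build the canonical LR(0) collection (I0 = CLOSURE({[D' → . D]}), then GOTO on every symbol after a dot until no new states appear). It has 9 states:
  I0: { [D → . x P], [D → . x x], [D' → . D] }  — shift
  I1: { [D' → D .] }  — accept
  I2: { [D → x . P], [D → x . x], [P → . e D], [P → . e], [P → . y P] }  — shift
  I3: { [D → x P .] }  — reduce
  I4: { [D → . x P], [D → . x x], [P → e . D], [P → e .] }  — shift, reduce
  I5: { [D → x x .] }  — reduce
  I6: { [P → . e D], [P → . e], [P → . y P], [P → y . P] }  — shift
  I7: { [P → y P .] }  — reduce
  I8: { [P → e D .] }  — reduce

I4 contains reduce item [P → e .] and shift items [D → . x P], [D → . x x] — shift-reduce conflict.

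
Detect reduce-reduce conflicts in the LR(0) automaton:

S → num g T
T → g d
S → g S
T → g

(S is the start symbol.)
No reduce-reduce conflicts

A reduce-reduce conflict occurs when an LR(0) state has two complete items [A → α .] and [B → β .] — both call for a reduction, and with no lookahead the parser cannot choose between them.

Augment with S' → S and build the canonical LR(0) collection (I0 = CLOSURE({[S' → . S]}), then GOTO on every symbol after a dot until no new states appear). It has 9 states:
  I0: { [S → . g S], [S → . num g T], [S' → . S] }  — shift
  I1: { [S' → S .] }  — accept
  I2: { [S → . g S], [S → . num g T], [S → g . S] }  — shift
  I3: { [S → num . g T] }  — shift
  I4: { [S → num g . T], [T → . g d], [T → . g] }  — shift
  I5: { [S → num g T .] }  — reduce
  I6: { [T → g . d], [T → g .] }  — shift, reduce
  I7: { [T → g d .] }  — reduce
  I8: { [S → g S .] }  — reduce

No state contains more than one complete item.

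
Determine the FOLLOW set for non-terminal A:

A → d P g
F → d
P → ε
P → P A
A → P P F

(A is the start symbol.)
{ $, 'd', 'g' }

To compute FOLLOW(A), find every occurrence of A on a right-hand side N → α A β: add FIRST(β) \ {ε}, and if β is empty or nullable also add FOLLOW(N). Iterate to a fixed point.

A is the start symbol, so $ ∈ FOLLOW(A).
In P → P A: A is at the end, add FOLLOW(P)

The FOLLOW sets referred to above (computed the same way, to a fixed point):
  FOLLOW(P) = { 'd', 'g' }

Taking the union: FOLLOW(A) = { $, 'd', 'g' }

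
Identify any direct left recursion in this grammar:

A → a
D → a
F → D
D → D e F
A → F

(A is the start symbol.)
Yes, D is left-recursive

Direct left recursion occurs when N → N α for some non-terminal N (the right-hand side begins with the left-hand side itself).

A → a: starts with a
D → a: starts with a
F → D: starts with D
D → D e F: LEFT RECURSIVE (starts with D)
A → F: starts with F

The grammar has direct left recursion on: D.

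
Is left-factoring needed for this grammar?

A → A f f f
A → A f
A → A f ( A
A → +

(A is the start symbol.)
Yes, A has productions with common prefix 'A f'

Left-factoring is needed when two productions for the same non-terminal
share a common prefix on the right-hand side.

Productions for A:
  A → A f f f
  A → A f
  A → A f ( A
  A → +

Found common prefix 'A f' in productions for A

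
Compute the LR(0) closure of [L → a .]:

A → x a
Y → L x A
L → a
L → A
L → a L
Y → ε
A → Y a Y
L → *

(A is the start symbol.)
To compute CLOSURE, for each item [A → α.Bβ] where B is a non-terminal, add [B → .γ] for all productions B → γ; repeat for the newly added items until nothing changes.

Start with: [L → a .]
The dot is at the end, so nothing is added.

CLOSURE = { [L → a .] }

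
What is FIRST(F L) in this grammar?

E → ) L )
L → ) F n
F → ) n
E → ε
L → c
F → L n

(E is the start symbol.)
{ ')', 'c' }

FIRST sets of the non-terminals involved (from the grammar, by fixed-point iteration):
  FIRST(F) = { ')', 'c' }

To compute FIRST(F L), process the symbols left to right:
Symbol F is a non-terminal. Add FIRST(F) \ {ε} = { ')', 'c' }
F is not nullable (ε ∉ FIRST(F)), so stop here.
FIRST(F L) = { ')', 'c' }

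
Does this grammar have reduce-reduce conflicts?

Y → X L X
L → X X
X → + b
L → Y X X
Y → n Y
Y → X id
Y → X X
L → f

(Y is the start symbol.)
Yes — I13: [L → X X .] vs [Y → X X .]

A reduce-reduce conflict occurs when an LR(0) state has two complete items [A → α .] and [B → β .] — both call for a reduction, and with no lookahead the parser cannot choose between them.

Augment with Y' → Y and build the canonical LR(0) collection (I0 = CLOSURE({[Y' → . Y]}), then GOTO on every symbol after a dot until no new states appear). It has 16 states:
  I0: { [X → . + b], [Y → . X L X], [Y → . X X], [Y → . X id], [Y → . n Y], [Y' → . Y] }  — shift
  I1: { [X → + . b] }  — shift
  I2: { [L → . X X], [L → . Y X X], [L → . f], [X → . + b], [Y → . X L X], [Y → . X X], [Y → . X id], [Y → . n Y], [Y → X . L X], [Y → X . X], [Y → X . id] }  — shift
  I3: { [Y' → Y .] }  — accept
  I4: { [X → . + b], [Y → . X L X], [Y → . X X], [Y → . X id], [Y → . n Y], [Y → n . Y] }  — shift
  I5: { [Y → n Y .] }  — reduce
  I6: { [X → . + b], [Y → X L . X] }  — shift
  I7: { [L → . X X], [L → . Y X X], [L → . f], [L → X . X], [X → . + b], [Y → . X L X], [Y → . X X], [Y → . X id], [Y → . n Y], [Y → X . L X], [Y → X . X], [Y → X . id], [Y → X X .] }  — shift, reduce
  I8: { [L → Y . X X], [X → . + b] }  — shift
  I9: { [L → f .] }  — reduce
  I10: { [Y → X id .] }  — reduce
  I11: { [L → Y X . X], [X → . + b] }  — shift
  I12: { [L → Y X X .] }  — reduce
  I13: { [L → . X X], [L → . Y X X], [L → . f], [L → X . X], [L → X X .], [X → . + b], [Y → . X L X], [Y → . X X], [Y → . X id], [Y → . n Y], [Y → X . L X], [Y → X . X], [Y → X . id], [Y → X X .] }  — shift, 2 reduces
  I14: { [Y → X L X .] }  — reduce
  I15: { [X → + b .] }  — reduce

I13 contains complete items [L → X X .], [Y → X X .] — reduce-reduce conflict.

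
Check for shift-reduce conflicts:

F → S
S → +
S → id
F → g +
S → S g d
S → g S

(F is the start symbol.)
Yes — I3: [F → S .] vs [S → S . g d]; I7: [S → g S .] vs [S → S . g d]

A shift-reduce conflict occurs when an LR(0) state has both:
  - a complete (reduce) item [A → α .] (dot at the end), and
  - a shift item [B → β . c γ] (dot before a terminal).

Augment with F' → F and build the canonical LR(0) collection (I0 = CLOSURE({[F' → . F]}), then GOTO on every symbol after a dot until no new states appear). It has 11 states:
  I0: { [F → . S], [F → . g +], [F' → . F], [S → . +], [S → . S g d], [S → . g S], [S → . id] }  — shift
  I1: { [S → + .] }  — reduce
  I2: { [F' → F .] }  — accept
  I3: { [F → S .], [S → S . g d] }  — shift, reduce
  I4: { [F → g . +], [S → . +], [S → . S g d], [S → . g S], [S → . id], [S → g . S] }  — shift
  I5: { [S → id .] }  — reduce
  I6: { [F → g + .], [S → + .] }  — 2 reduces
  I7: { [S → S . g d], [S → g S .] }  — shift, reduce
  I8: { [S → . +], [S → . S g d], [S → . g S], [S → . id], [S → g . S] }  — shift
  I9: { [S → S g . d] }  — shift
  I10: { [S → S g d .] }  — reduce

I3 contains reduce item [F → S .] and shift item [S → S . g d] — shift-reduce conflict.
I7 contains reduce item [S → g S .] and shift item [S → S . g d] — shift-reduce conflict.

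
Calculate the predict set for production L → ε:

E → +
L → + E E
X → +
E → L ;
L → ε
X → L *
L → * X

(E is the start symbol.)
{ '*', ';' }

PREDICT(L → ε) = (FIRST(RHS) \ {ε}) ∪ (FOLLOW(L) if ε ∈ FIRST(RHS), i.e. RHS ⇒* ε)
The right-hand side is ε (FIRST(ε) = { ε }), so the predict set is FOLLOW(L) = { '*', ';' }
PREDICT(L → ε) = { '*', ';' }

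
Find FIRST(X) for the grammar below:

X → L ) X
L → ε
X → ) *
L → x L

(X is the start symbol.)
{ ')', 'x' }

FIRST sets of the other non-terminals involved (by the same procedure, iterated to a fixed point):
  FIRST(L) = { 'x', ε }

From X → L ) X:
  - L is a non-terminal: add FIRST(L) \ {ε} = { 'x' }
    L is nullable, so continue to the next symbol
  - ')' is a terminal: add ')' and stop
From X → ) *:
  - ')' is a terminal: add ')' and stop

Collecting: FIRST(X) = { ')', 'x' }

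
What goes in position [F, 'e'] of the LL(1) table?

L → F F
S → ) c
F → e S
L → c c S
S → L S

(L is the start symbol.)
F → e S

To find M[F, 'e'], we find productions for F where 'e' is in the predict set (PREDICT(N → α) = (FIRST(α) \ {ε}) ∪ (FOLLOW(N) if α ⇒* ε)).

F → e S: PREDICT = { 'e' }
  'e' is in predict set, so this production goes in M[F, 'e']

M[F, 'e'] = F → e S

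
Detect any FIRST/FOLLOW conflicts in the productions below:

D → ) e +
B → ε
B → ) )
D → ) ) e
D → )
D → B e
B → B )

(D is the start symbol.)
Yes. B → ')' ')' with FOLLOW(B) on { ')' }; B → B ')' with FOLLOW(B) on { ')' }

A FIRST/FOLLOW conflict occurs when a non-terminal N has a nullable alternative N → β (β ⇒* ε) and another alternative N → α with FIRST(α) ∩ FOLLOW(N) ≠ ∅: on such a lookahead the parser cannot decide between expanding α and letting N vanish via β.

Nullable non-terminals: B.
FIRST sets used below: FIRST(B) = { ')', ε }

B: nullable alternative(s) B → ε; FOLLOW(B) = { ')', 'e' }
  B → ε: FIRST \ {ε} = { } — this is the only nullable alternative, skip
  B → ) ): FIRST \ {ε} = { ')' } — overlaps FOLLOW(B) on { ')' }: CONFLICT
  B → B ): FIRST \ {ε} = { ')' } — overlaps FOLLOW(B) on { ')' }: CONFLICT

D has no nullable alternative, so no FIRST/FOLLOW check is needed there.

So the grammar has 2 FIRST/FOLLOW conflicts (marked CONFLICT above).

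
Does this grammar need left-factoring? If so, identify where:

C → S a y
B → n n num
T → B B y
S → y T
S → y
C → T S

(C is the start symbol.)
Yes, S has productions with common prefix 'y'

Left-factoring is needed when two productions for the same non-terminal
share a common prefix on the right-hand side.

Productions for C:
  C → S a y
  C → T S
Productions for S:
  S → y T
  S → y

Found common prefix 'y' in productions for S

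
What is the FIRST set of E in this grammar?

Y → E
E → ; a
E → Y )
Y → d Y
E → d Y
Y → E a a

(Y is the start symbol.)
FIRST sets of the other non-terminals involved (by the same procedure, iterated to a fixed point):
  FIRST(Y) = { ';', 'd' }

From E → ; a:
  - ';' is a terminal: add ';' and stop
From E → Y ):
  - Y is a non-terminal: add FIRST(Y) \ {ε} = { ';', 'd' }
    Y is not nullable, so stop
From E → d Y:
  - d is a terminal: add 'd' and stop

Collecting: FIRST(E) = { ';', 'd' }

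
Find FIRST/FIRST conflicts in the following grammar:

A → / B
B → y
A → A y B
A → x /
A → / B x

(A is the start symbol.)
A FIRST/FIRST conflict occurs when two productions N → α and N → β for the same non-terminal have FIRST(α) ∩ FIRST(β) ≠ ∅ (with ε ∈ FIRST of a nullable right-hand side, so two nullable alternatives also conflict).

FIRST sets of the non-terminals at (or reachable through a nullable prefix from) the front of some alternative:
  FIRST(A) = { '/', 'x' }

Productions for A:
  A → / B: FIRST = { '/' }
  A → A y B: FIRST = { '/', 'x' }
  A → x /: FIRST = { 'x' }
  A → / B x: FIRST = { '/' }
B has only one production, so no FIRST/FIRST conflict is possible there.

Conflict for A: A → / B and A → A y B
  Overlap: { '/' }
Conflict for A: A → / B and A → / B x
  Overlap: { '/' }
Conflict for A: A → A y B and A → x /
  Overlap: { 'x' }
Conflict for A: A → A y B and A → / B x
  Overlap: { '/' }

Answer: Yes. A → '/' B / A → A y B on { '/' }; A → '/' B / A → '/' B x on { '/' }; A → A y B / A → x '/' on { 'x' }; A → A y B / A → '/' B x on { '/' }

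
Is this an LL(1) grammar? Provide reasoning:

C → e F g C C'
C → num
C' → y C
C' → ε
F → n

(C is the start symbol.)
No. Predict set conflict for C': { 'y' }

Relevant sets:
  FOLLOW(C') = { $, 'y' }

For C:
  PREDICT(C → e F g C C') = { 'e' }
  PREDICT(C → num) = { 'num' }
For C':
  PREDICT(C' → y C) = { 'y' }
  PREDICT(C' → ε) = { $, 'y' }
F has a single production, so nothing to check there.

Conflict found: Predict set conflict for C': { 'y' }
The grammar is NOT LL(1).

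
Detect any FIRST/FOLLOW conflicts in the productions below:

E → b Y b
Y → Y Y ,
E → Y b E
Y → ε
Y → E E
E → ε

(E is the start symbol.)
Yes. E → b Y b with FOLLOW(E) on { 'b' }; E → Y b E with FOLLOW(E) on { ',', 'b' }; Y → Y Y ',' with FOLLOW(Y) on { ',', 'b' }; Y → E E with FOLLOW(Y) on { ',', 'b' }

A FIRST/FOLLOW conflict occurs when a non-terminal N has a nullable alternative N → β (β ⇒* ε) and another alternative N → α with FIRST(α) ∩ FOLLOW(N) ≠ ∅: on such a lookahead the parser cannot decide between expanding α and letting N vanish via β.

Nullable non-terminals: E, Y.
FIRST sets used below: FIRST(Y) = { ',', 'b', ε }, FIRST(E) = { ',', 'b', ε }

E: nullable alternative(s) E → ε; FOLLOW(E) = { $, ',', 'b' }
  E → b Y b: FIRST \ {ε} = { 'b' } — overlaps FOLLOW(E) on { 'b' }: CONFLICT
  E → Y b E: FIRST \ {ε} = { ',', 'b' } — overlaps FOLLOW(E) on { ',', 'b' }: CONFLICT
  E → ε: FIRST \ {ε} = { } — this is the only nullable alternative, skip

Y: nullable alternative(s) Y → ε, Y → E E; FOLLOW(Y) = { ',', 'b' }
  Y → Y Y ,: FIRST \ {ε} = { ',', 'b' } — overlaps FOLLOW(Y) on { ',', 'b' }: CONFLICT
  Y → ε: FIRST \ {ε} = { } — disjoint from FOLLOW(Y)
  Y → E E: FIRST \ {ε} = { ',', 'b' } — overlaps FOLLOW(Y) on { ',', 'b' }: CONFLICT

So the grammar has 4 FIRST/FOLLOW conflicts (marked CONFLICT above).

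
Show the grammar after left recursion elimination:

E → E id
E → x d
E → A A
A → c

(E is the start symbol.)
E → x d E'
E → A A E'
E' → id E'
E' → ε
A → c

E is directly left-recursive. The standard transformation for
  A → A α₁ | ... | A α_m | β₁ | ... | β_n
is
  A  → β₁ A' | ... | β_n A'
  A' → α₁ A' | ... | α_m A' | ε

E → x d becomes E → x d E'
E → A A becomes E → A A E'
E → E id becomes E' → id E'
Add E' → ε

Productions for other non-terminals are unchanged:
  A → c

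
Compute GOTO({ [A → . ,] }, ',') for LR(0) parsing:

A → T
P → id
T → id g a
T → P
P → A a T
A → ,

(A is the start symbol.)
GOTO(I, ',') = CLOSURE({ [A → αX.β] : [A → α.Xβ] ∈ I, X = ',' })

Items with dot before ',', with the dot advanced:
  [A → . ,] → [A → , .]
Closure adds nothing (no advanced item has the dot before a non-terminal).

GOTO = { [A → , .] }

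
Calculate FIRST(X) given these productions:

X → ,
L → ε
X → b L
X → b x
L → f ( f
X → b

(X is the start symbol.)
{ ',', 'b' }

To compute FIRST(X), examine every production with X on the left-hand side, reading each right-hand side left to right until a non-nullable symbol is reached.

From X → ,:
  - ',' is a terminal: add ',' and stop
From X → b L:
  - b is a terminal: add 'b' and stop
From X → b x:
  - b is a terminal: add 'b' and stop
From X → b:
  - b is a terminal: add 'b' and stop

Collecting: FIRST(X) = { ',', 'b' }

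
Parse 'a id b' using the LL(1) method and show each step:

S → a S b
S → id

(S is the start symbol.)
Stack is shown with the top on the left.

Stack    Input     Action
-------------------------
S $      a id b $  output S → a S b
a S b $  a id b $  match 'a'
S b $    id b $    output S → id
id b $   id b $    match 'id'
b $      b $       match 'b'
$        $         accept

The string is accepted.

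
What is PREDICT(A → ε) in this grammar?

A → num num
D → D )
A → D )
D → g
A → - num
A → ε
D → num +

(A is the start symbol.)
PREDICT(A → ε) = (FIRST(RHS) \ {ε}) ∪ (FOLLOW(A) if ε ∈ FIRST(RHS), i.e. RHS ⇒* ε)
The right-hand side is ε (FIRST(ε) = { ε }), so the predict set is FOLLOW(A) = { $ }
PREDICT(A → ε) = { $ }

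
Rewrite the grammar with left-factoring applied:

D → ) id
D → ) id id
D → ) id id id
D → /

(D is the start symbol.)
D → ) id D'
D' → ε
D' → id D''
D'' → ε
D'' → id
D → /

Left-factoring transforms A → αβ₁ | αβ₂ into A → αA' and A' → β₁ | β₂
(α is the longest common prefix among the alternatives). Repeat until
no nonterminal has two alternatives with a common prefix.

Round 1: D has alternatives sharing prefix ') id'. Introduce D': D → ) id D'
  Add: D' → ε
  Add: D' → id
  Add: D' → id id

Round 2: D' has alternatives sharing prefix 'id'. Introduce D'': D' → id D''
  Add: D'' → ε
  Add: D'' → id

No remaining common prefixes — done.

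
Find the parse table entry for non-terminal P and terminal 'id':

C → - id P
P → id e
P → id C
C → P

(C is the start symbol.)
To find M[P, 'id'], we find productions for P where 'id' is in the predict set (PREDICT(N → α) = (FIRST(α) \ {ε}) ∪ (FOLLOW(N) if α ⇒* ε)).

P → id e: PREDICT = { 'id' }
  'id' is in predict set, so this production goes in M[P, 'id']
P → id C: PREDICT = { 'id' }
  'id' is in predict set, so this production goes in M[P, 'id']

M[P, 'id'] = P → id e, P → id C  (a multiply-defined cell — the grammar is not LL(1))

Answer: P → id e, P → id C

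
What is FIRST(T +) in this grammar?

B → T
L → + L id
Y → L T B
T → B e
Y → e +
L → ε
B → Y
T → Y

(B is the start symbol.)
FIRST sets of the non-terminals involved (from the grammar, by fixed-point iteration):
  FIRST(T) = { '+', 'e' }

To compute FIRST(T +), process the symbols left to right:
Symbol T is a non-terminal. Add FIRST(T) \ {ε} = { '+', 'e' }
T is not nullable (ε ∉ FIRST(T)), so stop here.
FIRST(T +) = { '+', 'e' }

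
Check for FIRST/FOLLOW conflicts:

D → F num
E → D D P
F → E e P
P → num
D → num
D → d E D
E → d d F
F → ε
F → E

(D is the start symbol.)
A FIRST/FOLLOW conflict occurs when a non-terminal N has a nullable alternative N → β (β ⇒* ε) and another alternative N → α with FIRST(α) ∩ FOLLOW(N) ≠ ∅: on such a lookahead the parser cannot decide between expanding α and letting N vanish via β.

Nullable non-terminals: F.
FIRST sets used below: FIRST(E) = { 'd', 'num' }

F: nullable alternative(s) F → ε; FOLLOW(F) = { 'd', 'e', 'num' }
  F → E e P: FIRST \ {ε} = { 'd', 'num' } — overlaps FOLLOW(F) on { 'd', 'num' }: CONFLICT
  F → ε: FIRST \ {ε} = { } — this is the only nullable alternative, skip
  F → E: FIRST \ {ε} = { 'd', 'num' } — overlaps FOLLOW(F) on { 'd', 'num' }: CONFLICT

D, E, P have no nullable alternative, so no FIRST/FOLLOW check is needed there.

So the grammar has 2 FIRST/FOLLOW conflicts (marked CONFLICT above).

Answer: Yes. F → E e P with FOLLOW(F) on { 'd', 'num' }; F → E with FOLLOW(F) on { 'd', 'num' }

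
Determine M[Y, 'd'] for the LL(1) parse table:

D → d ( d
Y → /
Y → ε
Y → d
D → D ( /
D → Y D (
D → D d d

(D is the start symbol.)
To find M[Y, 'd'], we find productions for Y where 'd' is in the predict set (PREDICT(N → α) = (FIRST(α) \ {ε}) ∪ (FOLLOW(N) if α ⇒* ε)).

Relevant sets:
  FOLLOW(Y) = { '/', 'd' }

Y → /: PREDICT = { '/' }
Y → ε: PREDICT = { '/', 'd' }
  'd' is in predict set, so this production goes in M[Y, 'd']
Y → d: PREDICT = { 'd' }
  'd' is in predict set, so this production goes in M[Y, 'd']

M[Y, 'd'] = Y → ε, Y → d  (a multiply-defined cell — the grammar is not LL(1))

Answer: Y → ε, Y → d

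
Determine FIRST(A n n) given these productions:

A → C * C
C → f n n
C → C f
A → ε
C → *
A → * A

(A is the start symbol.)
FIRST sets of the non-terminals involved (from the grammar, by fixed-point iteration):
  FIRST(A) = { '*', 'f', ε }

To compute FIRST(A n n), process the symbols left to right:
Symbol A is a non-terminal. Add FIRST(A) \ {ε} = { '*', 'f' }
A is nullable (ε ∈ FIRST(A)), continue to the next symbol.
Symbol n is a terminal. Add 'n' and stop.
FIRST(A n n) = { '*', 'f', 'n' }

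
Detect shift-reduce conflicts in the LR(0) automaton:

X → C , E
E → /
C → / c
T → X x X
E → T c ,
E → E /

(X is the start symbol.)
Yes — I5: [E → / .] vs [C → / . c]; I6: [X → C , E .] vs [E → E . /]

Augment with X' → X and build the canonical LR(0) collection (I0 = CLOSURE({[X' → . X]}), then GOTO on every symbol after a dot until no new states appear). It has 15 states:
  I0: { [C → . / c], [X → . C , E], [X' → . X] }  — shift
  I1: { [C → / . c] }  — shift
  I2: { [X → C . , E] }  — shift
  I3: { [X' → X .] }  — accept
  I4: { [C → . / c], [E → . /], [E → . E /], [E → . T c ,], [T → . X x X], [X → . C , E], [X → C , . E] }  — shift
  I5: { [C → / . c], [E → / .] }  — shift, reduce
  I6: { [E → E . /], [X → C , E .] }  — shift, reduce
  I7: { [E → T . c ,] }  — shift
  I8: { [T → X . x X] }  — shift
  I9: { [C → . / c], [T → X x . X], [X → . C , E] }  — shift
  I10: { [T → X x X .] }  — reduce
  I11: { [E → T c . ,] }  — shift
  I12: { [E → T c , .] }  — reduce
  I13: { [E → E / .] }  — reduce
  I14: { [C → / c .] }  — reduce

I5 contains reduce item [E → / .] and shift item [C → / . c] — shift-reduce conflict.
I6 contains reduce item [X → C , E .] and shift item [E → E . /] — shift-reduce conflict.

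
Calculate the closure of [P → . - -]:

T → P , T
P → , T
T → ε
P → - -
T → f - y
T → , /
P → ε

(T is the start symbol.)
{ [P → . - -] }

Start with: [P → . - -]
The dot precedes the terminal '-', so nothing is added.

CLOSURE = { [P → . - -] }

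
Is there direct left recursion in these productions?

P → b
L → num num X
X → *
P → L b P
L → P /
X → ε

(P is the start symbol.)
P → b: starts with b
L → num num X: starts with num
X → *: starts with '*'
P → L b P: starts with L
L → P /: starts with P
X → ε: starts with ε

No direct left recursion found.

Answer: No direct left recursion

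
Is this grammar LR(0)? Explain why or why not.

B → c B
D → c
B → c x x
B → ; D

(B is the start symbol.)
A grammar is LR(0) if no state in the canonical LR(0) collection has:
  - both a shift item (dot before a terminal) and a complete item (shift-reduce conflict), or
  - two or more complete items (reduce-reduce conflict; the accept item [B' → B .] counts as a complete item here).

Augment with B' → B and build the canonical LR(0) collection (I0 = CLOSURE({[B' → . B]}), then GOTO on every symbol after a dot until no new states appear). It has 9 states:
  I0: { [B → . ; D], [B → . c B], [B → . c x x], [B' → . B] }  — shift
  I1: { [B → ; . D], [D → . c] }  — shift
  I2: { [B' → B .] }  — accept
  I3: { [B → . ; D], [B → . c B], [B → . c x x], [B → c . B], [B → c . x x] }  — shift
  I4: { [B → c B .] }  — reduce
  I5: { [B → c x . x] }  — shift
  I6: { [B → c x x .] }  — reduce
  I7: { [B → ; D .] }  — reduce
  I8: { [D → c .] }  — reduce

Every state is either a pure shift/goto state or contains exactly one complete item and nothing to shift — no conflicts. The grammar is LR(0).

Answer: Yes, the grammar is LR(0)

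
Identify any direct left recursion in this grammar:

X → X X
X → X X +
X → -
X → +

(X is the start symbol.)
Yes, X is left-recursive

Direct left recursion occurs when N → N α for some non-terminal N (the right-hand side begins with the left-hand side itself).

X → X X: LEFT RECURSIVE (starts with X)
X → X X +: LEFT RECURSIVE (starts with X)
X → -: starts with '-'
X → +: starts with '+'

The grammar has direct left recursion on: X.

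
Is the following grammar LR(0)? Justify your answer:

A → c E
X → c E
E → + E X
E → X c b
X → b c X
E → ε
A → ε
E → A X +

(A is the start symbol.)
A grammar is LR(0) if no state in the canonical LR(0) collection has:
  - both a shift item (dot before a terminal) and a complete item (shift-reduce conflict), or
  - two or more complete items (reduce-reduce conflict; the accept item [A' → A .] counts as a complete item here).

Augment with A' → A and build the canonical LR(0) collection (I0 = CLOSURE({[A' → . A]}), then GOTO on every symbol after a dot until no new states appear). It has 20 states:
  I0: { [A → . c E], [A → .], [A' → . A] }  — shift, reduce
  I1: { [A' → A .] }  — accept
  I2: { [A → . c E], [A → .], [A → c . E], [E → . + E X], [E → . A X +], [E → . X c b], [E → .], [X → . b c X], [X → . c E] }  — shift, 2 reduces
  I3: { [A → . c E], [A → .], [E → + . E X], [E → . + E X], [E → . A X +], [E → . X c b], [E → .], [X → . b c X], [X → . c E] }  — shift, 2 reduces
  I4: { [E → A . X +], [X → . b c X], [X → . c E] }  — shift
  I5: { [A → c E .] }  — reduce
  I6: { [E → X . c b] }  — shift
  I7: { [X → b . c X] }  — shift
  I8: { [A → . c E], [A → .], [A → c . E], [E → . + E X], [E → . A X +], [E → . X c b], [E → .], [X → . b c X], [X → . c E], [X → c . E] }  — shift, 2 reduces
  I9: { [A → c E .], [X → c E .] }  — 2 reduces
  I10: { [X → . b c X], [X → . c E], [X → b c . X] }  — shift
  I11: { [X → b c X .] }  — reduce
  I12: { [A → . c E], [A → .], [E → . + E X], [E → . A X +], [E → . X c b], [E → .], [X → . b c X], [X → . c E], [X → c . E] }  — shift, 2 reduces
  I13: { [X → c E .] }  — reduce
  I14: { [E → X c . b] }  — shift
  I15: { [E → X c b .] }  — reduce
  I16: { [E → A X . +] }  — shift
  I17: { [E → A X + .] }  — reduce
  I18: { [E → + E . X], [X → . b c X], [X → . c E] }  — shift
  I19: { [E → + E X .] }  — reduce

Conflict in state I0:
  Shift-reduce conflict between [A → .] and [A → . c E]
So the grammar is NOT LR(0).

Answer: No. Shift-reduce conflict between [A → .] and [A → . c E]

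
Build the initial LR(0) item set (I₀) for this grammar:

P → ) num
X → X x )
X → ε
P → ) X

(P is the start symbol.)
First, augment the grammar with P' → P
I₀ = CLOSURE({ [P' → . P] }):
  [P' → . P] has the dot before P: add [P → . ) num], [P → . ) X]
No further items can be added.

I₀ = { [P → . ) X], [P → . ) num], [P' → . P] }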